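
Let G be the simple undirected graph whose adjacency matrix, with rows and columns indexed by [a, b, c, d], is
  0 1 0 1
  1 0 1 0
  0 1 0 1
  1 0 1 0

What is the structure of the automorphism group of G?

the dihedral group of order 8

G is 2-regular and bipartite on 2^2 = 4 vertices with girth 4; it is the hypercube graph Q_2. Aut(Q_2) consists of the signed permutations of the 2 coordinate axes: 2! permutations times 2^2 sign flips, so |Aut| = 2^2·2! = 8.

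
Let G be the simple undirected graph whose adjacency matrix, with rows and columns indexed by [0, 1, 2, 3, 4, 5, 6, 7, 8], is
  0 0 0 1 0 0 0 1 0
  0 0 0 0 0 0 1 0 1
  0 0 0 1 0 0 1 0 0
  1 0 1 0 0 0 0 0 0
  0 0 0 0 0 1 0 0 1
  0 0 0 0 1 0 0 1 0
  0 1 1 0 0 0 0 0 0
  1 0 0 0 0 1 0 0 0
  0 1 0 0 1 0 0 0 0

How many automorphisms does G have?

Every vertex has degree 2 and the graph is connected, so G is the 9-cycle C_9. The automorphisms of the 9-cycle are exactly the symmetries of a regular 9-gon: the dihedral group D_9, |D_9| = 18.

18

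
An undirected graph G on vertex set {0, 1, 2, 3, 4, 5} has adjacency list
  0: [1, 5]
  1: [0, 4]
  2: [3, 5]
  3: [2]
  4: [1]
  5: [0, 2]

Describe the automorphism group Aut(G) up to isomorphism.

The degree sequence is [2, 2, 2, 1, 1, 2]; the two degree-1 vertices 3 and 4 are the ends of a path, so G = P_6. The only nontrivial automorphism of a path is the end-to-end reflection, so Aut(G) ≅ Z_2.

Z_2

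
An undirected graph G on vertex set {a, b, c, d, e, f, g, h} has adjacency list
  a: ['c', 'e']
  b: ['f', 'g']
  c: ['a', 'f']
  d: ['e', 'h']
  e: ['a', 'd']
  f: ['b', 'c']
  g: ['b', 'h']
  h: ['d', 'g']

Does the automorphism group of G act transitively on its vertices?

Yes

Every vertex has degree 2 and the graph is connected, so G is the 8-cycle C_8. The automorphisms of the 8-cycle are exactly the symmetries of a regular 8-gon: the dihedral group D_8, |D_8| = 16. This group acts transitively on the 8 vertices.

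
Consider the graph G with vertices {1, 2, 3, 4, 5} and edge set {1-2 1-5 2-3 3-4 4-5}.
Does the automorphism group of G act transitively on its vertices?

Yes

G is 2-regular and connected on 5 vertices, i.e. the cycle C_5. The automorphisms of the 5-cycle are exactly the symmetries of a regular 5-gon: the dihedral group D_5, |D_5| = 10. Under this action every vertex can be carried to every other, so G is vertex-transitive.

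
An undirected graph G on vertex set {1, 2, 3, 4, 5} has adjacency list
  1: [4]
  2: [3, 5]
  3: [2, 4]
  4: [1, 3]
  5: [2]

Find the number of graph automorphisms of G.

2

The degree sequence is [1, 2, 2, 2, 1]; the two degree-1 vertices 1 and 5 are the ends of a path, so G = P_5. A path has exactly one nontrivial symmetry — reversal — giving Aut(G) of order 2.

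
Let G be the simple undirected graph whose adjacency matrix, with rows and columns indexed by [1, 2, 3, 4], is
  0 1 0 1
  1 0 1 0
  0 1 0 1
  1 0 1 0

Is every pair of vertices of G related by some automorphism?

Yes

G is 2-regular and bipartite on 2^2 = 4 vertices with girth 4; it is the hypercube graph Q_2. Aut(Q_2) consists of the signed permutations of the 2 coordinate axes: 2! permutations times 2^2 sign flips, so |Aut| = 2^2·2! = 8. Under this action every vertex can be carried to every other, so G is vertex-transitive.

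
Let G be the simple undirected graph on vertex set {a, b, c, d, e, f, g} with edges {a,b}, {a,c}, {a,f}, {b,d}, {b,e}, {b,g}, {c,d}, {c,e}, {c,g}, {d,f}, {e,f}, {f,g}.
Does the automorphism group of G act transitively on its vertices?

Automorphisms preserve degree, but G has vertices of degree 3 and vertices of degree 4; no automorphism maps one to the other, so G is not vertex-transitive.

No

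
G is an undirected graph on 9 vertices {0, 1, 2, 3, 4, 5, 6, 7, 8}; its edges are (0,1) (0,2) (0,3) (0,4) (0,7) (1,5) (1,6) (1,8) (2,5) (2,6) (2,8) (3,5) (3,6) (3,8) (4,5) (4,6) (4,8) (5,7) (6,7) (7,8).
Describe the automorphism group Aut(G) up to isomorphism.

S_5 × S_4

The vertices split by degree into {0, 5, 6, 8} (degree 5) and {1, 2, 3, 4, 7} (degree 4); every edge runs between the two parts, so G is the complete bipartite graph K_{4,5}. Automorphisms preserve the bipartition setwise (since the parts differ in size) and act as S_5 × S_4 within it; |Aut| = 2880.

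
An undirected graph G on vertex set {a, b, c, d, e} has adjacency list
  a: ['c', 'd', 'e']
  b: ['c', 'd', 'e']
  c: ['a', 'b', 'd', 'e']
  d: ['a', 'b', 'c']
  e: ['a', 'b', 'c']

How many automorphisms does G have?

Vertex c is the unique vertex of degree 4; the remaining 4 vertices each have degree 3 and induce a cycle, so G is the wheel on 5 vertices with hub c. With the hub fixed, the remaining symmetry is that of the rim cycle C_4, giving the dihedral group D_4.

8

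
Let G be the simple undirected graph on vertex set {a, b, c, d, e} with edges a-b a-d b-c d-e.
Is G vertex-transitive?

No

Automorphisms preserve degree, but G has vertices of degree 1 and vertices of degree 2; no automorphism maps one to the other, so G is not vertex-transitive.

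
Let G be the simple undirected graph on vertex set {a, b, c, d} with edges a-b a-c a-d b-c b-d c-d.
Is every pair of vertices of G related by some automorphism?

All 4 vertices are pairwise adjacent: G = K_4. Any permutation of the 4 vertices preserves K_4, so Aut(K_4) = S_4 of order 4! = 24. Under this action every vertex can be carried to every other, so G is vertex-transitive.

Yes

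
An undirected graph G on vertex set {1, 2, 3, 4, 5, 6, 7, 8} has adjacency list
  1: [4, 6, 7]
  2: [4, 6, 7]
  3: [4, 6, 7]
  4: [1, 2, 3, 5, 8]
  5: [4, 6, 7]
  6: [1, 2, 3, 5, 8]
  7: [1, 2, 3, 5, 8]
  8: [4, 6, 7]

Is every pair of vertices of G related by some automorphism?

No

Automorphisms preserve degree, but G has vertices of degree 3 and vertices of degree 5; no automorphism maps one to the other, so G is not vertex-transitive.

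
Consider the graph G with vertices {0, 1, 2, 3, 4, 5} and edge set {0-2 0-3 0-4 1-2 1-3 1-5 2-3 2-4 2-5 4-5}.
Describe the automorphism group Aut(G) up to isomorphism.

Vertex 2 is the unique vertex of degree 5; the remaining 5 vertices each have degree 3 and induce a cycle, so G is the wheel on 6 vertices with hub 2. With the hub fixed, the remaining symmetry is that of the rim cycle C_5, giving the dihedral group D_5.

D_5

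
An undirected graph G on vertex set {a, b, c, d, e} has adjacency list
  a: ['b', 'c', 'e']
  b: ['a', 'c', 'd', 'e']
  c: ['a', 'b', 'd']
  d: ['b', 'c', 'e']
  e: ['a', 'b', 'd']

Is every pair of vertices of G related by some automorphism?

Vertex b is the only vertex of degree 4, so every automorphism fixes it; G is not vertex-transitive.

No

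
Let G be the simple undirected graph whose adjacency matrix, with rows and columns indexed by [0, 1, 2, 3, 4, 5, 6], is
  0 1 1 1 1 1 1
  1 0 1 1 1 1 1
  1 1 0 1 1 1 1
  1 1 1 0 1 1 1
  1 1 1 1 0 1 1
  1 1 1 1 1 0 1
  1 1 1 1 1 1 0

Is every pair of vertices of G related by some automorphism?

Every vertex has degree 6, so G is the complete graph K_7. Any permutation of the 7 vertices preserves K_7, so Aut(K_7) = S_7 of order 7! = 5040. This group acts transitively on the 7 vertices.

Yes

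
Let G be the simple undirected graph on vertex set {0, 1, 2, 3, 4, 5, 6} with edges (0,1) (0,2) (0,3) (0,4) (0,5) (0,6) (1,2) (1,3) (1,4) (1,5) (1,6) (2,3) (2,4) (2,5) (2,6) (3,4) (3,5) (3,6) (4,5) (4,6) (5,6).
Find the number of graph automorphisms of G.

5040

Every vertex has degree 6, so G is the complete graph K_7. Any permutation of the 7 vertices preserves K_7, so Aut(K_7) = S_7 of order 7! = 5040.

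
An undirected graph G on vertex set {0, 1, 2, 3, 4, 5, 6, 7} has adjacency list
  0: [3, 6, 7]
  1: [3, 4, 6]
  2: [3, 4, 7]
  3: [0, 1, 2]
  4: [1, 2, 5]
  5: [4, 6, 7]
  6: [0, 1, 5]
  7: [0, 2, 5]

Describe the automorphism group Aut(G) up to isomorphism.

Z_2^3 ⋊ S_3

G is 3-regular and bipartite on 2^3 = 8 vertices with girth 4; it is the hypercube graph Q_3. Aut(Q_3) consists of the signed permutations of the 3 coordinate axes: 3! permutations times 2^3 sign flips, so |Aut| = 2^3·3! = 48.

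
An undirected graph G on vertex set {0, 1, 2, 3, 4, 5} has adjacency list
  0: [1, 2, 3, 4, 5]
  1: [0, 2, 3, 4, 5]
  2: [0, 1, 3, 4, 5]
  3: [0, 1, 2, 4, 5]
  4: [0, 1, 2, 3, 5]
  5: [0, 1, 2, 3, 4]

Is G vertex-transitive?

All 6 vertices are pairwise adjacent: G = K_6. Every bijection on the vertex set is an automorphism of K_6; hence Aut(K_6) ≅ S_6, order 720. This group acts transitively on the 6 vertices.

Yes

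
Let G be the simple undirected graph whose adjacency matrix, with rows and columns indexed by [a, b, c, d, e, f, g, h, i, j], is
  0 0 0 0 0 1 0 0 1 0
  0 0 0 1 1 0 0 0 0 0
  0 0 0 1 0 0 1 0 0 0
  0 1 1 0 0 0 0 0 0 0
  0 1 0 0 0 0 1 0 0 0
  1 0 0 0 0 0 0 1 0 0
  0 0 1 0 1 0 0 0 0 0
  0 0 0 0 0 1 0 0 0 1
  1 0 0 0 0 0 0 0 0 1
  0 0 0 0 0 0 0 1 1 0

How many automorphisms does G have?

G has two connected components, {a, f, h, i, j} and {b, c, d, e, g}; each is 2-regular, so G = C_5 ⊔ C_5. Aut of a disjoint union of two copies of C_5 is the wreath product D_5 ≀ Z_2, of order 2·10² = 200.

200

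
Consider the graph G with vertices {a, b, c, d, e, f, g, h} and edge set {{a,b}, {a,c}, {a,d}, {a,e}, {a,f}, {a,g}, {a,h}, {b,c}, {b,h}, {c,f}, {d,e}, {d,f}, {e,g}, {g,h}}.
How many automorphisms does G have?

Vertex a is the unique vertex of degree 7; the remaining 7 vertices each have degree 3 and induce a cycle, so G is the wheel on 8 vertices with hub a. With the hub fixed, the remaining symmetry is that of the rim cycle C_7, giving the dihedral group D_7.

14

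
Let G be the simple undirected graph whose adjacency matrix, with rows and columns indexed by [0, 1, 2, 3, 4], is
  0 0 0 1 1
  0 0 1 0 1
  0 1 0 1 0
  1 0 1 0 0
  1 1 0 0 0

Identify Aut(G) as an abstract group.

Every vertex has degree 2 and the graph is connected, so G is the 5-cycle C_5. The automorphisms of the 5-cycle are exactly the symmetries of a regular 5-gon: the dihedral group D_5, |D_5| = 10.

the dihedral group of order 10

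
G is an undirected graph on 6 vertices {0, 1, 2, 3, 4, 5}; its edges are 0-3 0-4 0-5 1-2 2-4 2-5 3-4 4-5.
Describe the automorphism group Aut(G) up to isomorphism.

Degrees alone do not determine every vertex (e.g. 0 and 2 both have degree 3), but their neighbour-degree multisets differ: N(0) has degrees [2, 3, 4] while N(2) has degrees [1, 3, 4]. Repeating this refinement separates all vertices, so the only automorphism is the identity.

the trivial group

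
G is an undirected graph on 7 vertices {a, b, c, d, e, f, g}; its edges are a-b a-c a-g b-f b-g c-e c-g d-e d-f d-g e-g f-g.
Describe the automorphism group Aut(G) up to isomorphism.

Vertex g is the unique vertex of degree 6; the remaining 6 vertices each have degree 3 and induce a cycle, so G is the wheel on 7 vertices with hub g. Every automorphism fixes the hub and acts on the rim 6-cycle, so Aut(G) ≅ Aut(C_6) = D_6 of order 12.

D_6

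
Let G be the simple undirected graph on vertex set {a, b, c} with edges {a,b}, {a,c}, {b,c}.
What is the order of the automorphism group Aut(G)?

6

All 3 vertices are pairwise adjacent: G = K_3. Any permutation of the 3 vertices preserves K_3, so Aut(K_3) = S_3 of order 3! = 6.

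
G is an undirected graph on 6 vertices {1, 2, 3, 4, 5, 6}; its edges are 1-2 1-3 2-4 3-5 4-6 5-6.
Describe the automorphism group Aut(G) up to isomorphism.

D_6

G is 2-regular and connected on 6 vertices, i.e. the cycle C_6. The automorphisms of the 6-cycle are exactly the symmetries of a regular 6-gon: the dihedral group D_6, |D_6| = 12.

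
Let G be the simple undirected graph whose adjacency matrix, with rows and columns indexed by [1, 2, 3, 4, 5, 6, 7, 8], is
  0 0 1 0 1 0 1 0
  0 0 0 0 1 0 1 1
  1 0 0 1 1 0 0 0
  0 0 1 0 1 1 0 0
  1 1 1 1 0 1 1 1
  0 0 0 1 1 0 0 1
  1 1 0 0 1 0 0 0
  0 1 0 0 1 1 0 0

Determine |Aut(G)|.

Vertex 5 is the unique vertex of degree 7; the remaining 7 vertices each have degree 3 and induce a cycle, so G is the wheel on 8 vertices with hub 5. Every automorphism fixes the hub and acts on the rim 7-cycle, so Aut(G) ≅ Aut(C_7) = D_7 of order 14.

14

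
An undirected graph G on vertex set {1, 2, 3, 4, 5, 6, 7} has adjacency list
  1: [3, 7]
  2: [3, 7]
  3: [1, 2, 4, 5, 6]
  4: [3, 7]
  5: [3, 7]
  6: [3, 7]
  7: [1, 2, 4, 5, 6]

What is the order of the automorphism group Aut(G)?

The vertices split by degree into {3, 7} (degree 5) and {1, 2, 4, 5, 6} (degree 2); every edge runs between the two parts, so G is the complete bipartite graph K_{2,5}. The parts have unequal sizes, so no automorphism swaps them; each part is permuted independently, giving S_5 × S_2 of order 5!·2! = 240.

240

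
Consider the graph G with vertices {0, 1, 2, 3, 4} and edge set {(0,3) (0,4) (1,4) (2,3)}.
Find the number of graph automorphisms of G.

The degree sequence is [2, 1, 1, 2, 2]; the two degree-1 vertices 1 and 2 are the ends of a path, so G = P_5. The only nontrivial automorphism of a path is the end-to-end reflection, so Aut(G) ≅ Z_2.

2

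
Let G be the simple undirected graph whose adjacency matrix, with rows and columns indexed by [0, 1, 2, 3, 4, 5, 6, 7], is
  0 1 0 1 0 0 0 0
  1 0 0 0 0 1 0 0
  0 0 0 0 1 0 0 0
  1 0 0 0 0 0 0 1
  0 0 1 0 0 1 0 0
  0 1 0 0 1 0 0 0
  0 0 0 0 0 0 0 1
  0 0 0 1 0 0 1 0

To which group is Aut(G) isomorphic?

The degree sequence is [2, 2, 1, 2, 2, 2, 1, 2]; the two degree-1 vertices 2 and 6 are the ends of a path, so G = P_8. A path has exactly one nontrivial symmetry — reversal — giving Aut(G) of order 2.

the cyclic group of order 2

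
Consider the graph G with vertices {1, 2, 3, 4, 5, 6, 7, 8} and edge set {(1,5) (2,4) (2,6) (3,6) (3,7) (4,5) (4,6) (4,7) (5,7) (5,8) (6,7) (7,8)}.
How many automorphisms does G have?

1

The degree sequence is [1, 2, 2, 4, 4, 4, 5, 2]. Checking the degree-preserving permutations of the vertex set shows that none except the identity preserves every edge, so Aut(G) is trivial.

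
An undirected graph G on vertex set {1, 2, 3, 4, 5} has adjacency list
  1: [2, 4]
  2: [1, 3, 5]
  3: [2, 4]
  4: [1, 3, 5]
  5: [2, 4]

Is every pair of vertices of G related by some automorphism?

No

Automorphisms preserve degree, but G has vertices of degree 2 and vertices of degree 3; no automorphism maps one to the other, so G is not vertex-transitive.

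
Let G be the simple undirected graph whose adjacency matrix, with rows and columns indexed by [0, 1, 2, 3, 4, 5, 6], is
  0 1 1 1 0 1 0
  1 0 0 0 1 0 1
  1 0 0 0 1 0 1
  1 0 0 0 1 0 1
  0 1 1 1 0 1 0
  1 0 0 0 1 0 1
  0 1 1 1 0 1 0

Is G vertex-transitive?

No

Automorphisms preserve degree, but G has vertices of degree 3 and vertices of degree 4; no automorphism maps one to the other, so G is not vertex-transitive.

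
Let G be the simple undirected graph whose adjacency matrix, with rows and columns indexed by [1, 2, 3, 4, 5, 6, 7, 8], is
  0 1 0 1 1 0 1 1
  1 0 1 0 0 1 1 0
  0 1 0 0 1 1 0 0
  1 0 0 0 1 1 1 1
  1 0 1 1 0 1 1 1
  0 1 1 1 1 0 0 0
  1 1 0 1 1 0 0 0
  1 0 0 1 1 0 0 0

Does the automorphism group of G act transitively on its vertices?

Vertex 5 is the only vertex of degree 6, so every automorphism fixes it; G is not vertex-transitive.

No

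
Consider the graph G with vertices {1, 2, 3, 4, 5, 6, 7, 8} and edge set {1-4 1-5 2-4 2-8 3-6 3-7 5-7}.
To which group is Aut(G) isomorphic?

The degree sequence is [2, 2, 2, 2, 2, 1, 2, 1]; the two degree-1 vertices 6 and 8 are the ends of a path, so G = P_8. The only nontrivial automorphism of a path is the end-to-end reflection, so Aut(G) ≅ Z_2.

the cyclic group of order 2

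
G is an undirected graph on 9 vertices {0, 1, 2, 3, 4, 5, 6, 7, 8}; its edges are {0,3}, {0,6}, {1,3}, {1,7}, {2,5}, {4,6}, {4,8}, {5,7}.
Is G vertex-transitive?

No

Automorphisms preserve degree, but G has vertices of degree 1 and vertices of degree 2; no automorphism maps one to the other, so G is not vertex-transitive.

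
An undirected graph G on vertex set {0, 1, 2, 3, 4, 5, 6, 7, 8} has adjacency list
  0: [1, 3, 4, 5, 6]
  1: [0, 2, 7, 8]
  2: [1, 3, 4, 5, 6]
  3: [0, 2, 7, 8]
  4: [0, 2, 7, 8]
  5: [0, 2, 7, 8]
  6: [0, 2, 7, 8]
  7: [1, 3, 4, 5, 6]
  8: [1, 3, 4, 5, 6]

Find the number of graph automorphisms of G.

The vertices split by degree into {0, 2, 7, 8} (degree 5) and {1, 3, 4, 5, 6} (degree 4); every edge runs between the two parts, so G is the complete bipartite graph K_{4,5}. The parts have unequal sizes, so no automorphism swaps them; each part is permuted independently, giving S_5 × S_4 of order 5!·4! = 2880.

2880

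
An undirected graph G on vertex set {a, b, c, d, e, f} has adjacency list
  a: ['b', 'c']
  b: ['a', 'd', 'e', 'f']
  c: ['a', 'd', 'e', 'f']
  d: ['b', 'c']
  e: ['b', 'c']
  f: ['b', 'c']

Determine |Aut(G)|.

48

The vertices split by degree into {b, c} (degree 4) and {a, d, e, f} (degree 2); every edge runs between the two parts, so G is the complete bipartite graph K_{2,4}. Automorphisms preserve the bipartition setwise (since the parts differ in size) and act as S_4 × S_2 within it; |Aut| = 48.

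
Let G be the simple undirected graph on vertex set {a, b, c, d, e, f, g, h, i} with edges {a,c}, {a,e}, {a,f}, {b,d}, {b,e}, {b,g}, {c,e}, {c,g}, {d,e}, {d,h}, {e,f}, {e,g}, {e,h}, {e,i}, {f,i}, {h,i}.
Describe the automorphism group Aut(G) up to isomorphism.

Vertex e is the unique vertex of degree 8; the remaining 8 vertices each have degree 3 and induce a cycle, so G is the wheel on 9 vertices with hub e. With the hub fixed, the remaining symmetry is that of the rim cycle C_8, giving the dihedral group D_8.

D_8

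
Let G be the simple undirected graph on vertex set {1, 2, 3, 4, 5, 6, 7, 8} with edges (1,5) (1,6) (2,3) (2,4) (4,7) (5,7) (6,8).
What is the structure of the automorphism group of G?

Z_2

The degree sequence is [2, 2, 1, 2, 2, 2, 2, 1]; the two degree-1 vertices 3 and 8 are the ends of a path, so G = P_8. The only nontrivial automorphism of a path is the end-to-end reflection, so Aut(G) ≅ Z_2.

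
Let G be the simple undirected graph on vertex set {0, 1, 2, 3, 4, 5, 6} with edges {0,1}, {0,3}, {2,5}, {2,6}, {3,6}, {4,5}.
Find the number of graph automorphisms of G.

The degree sequence is [2, 1, 2, 2, 1, 2, 2]; the two degree-1 vertices 1 and 4 are the ends of a path, so G = P_7. The only nontrivial automorphism of a path is the end-to-end reflection, so Aut(G) ≅ Z_2.

2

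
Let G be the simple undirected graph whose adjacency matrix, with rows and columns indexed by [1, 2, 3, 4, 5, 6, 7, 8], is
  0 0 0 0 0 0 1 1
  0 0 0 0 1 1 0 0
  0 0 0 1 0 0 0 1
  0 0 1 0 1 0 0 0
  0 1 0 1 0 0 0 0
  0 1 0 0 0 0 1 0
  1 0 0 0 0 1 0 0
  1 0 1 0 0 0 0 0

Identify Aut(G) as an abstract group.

D_8

Every vertex has degree 2 and the graph is connected, so G is the 8-cycle C_8. C_8 has 8 rotations and 8 reflections, so Aut(C_8) ≅ D_8 of order 16.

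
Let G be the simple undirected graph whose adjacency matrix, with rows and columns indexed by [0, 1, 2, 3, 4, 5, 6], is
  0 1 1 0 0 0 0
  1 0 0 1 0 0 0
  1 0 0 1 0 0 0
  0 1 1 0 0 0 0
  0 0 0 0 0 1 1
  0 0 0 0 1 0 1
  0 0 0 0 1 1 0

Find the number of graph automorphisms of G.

G has two connected components, {0, 1, 2, 3} and {4, 5, 6}; each is 2-regular, so G = C_4 ⊔ C_3. No automorphism exchanges components of different sizes, hence Aut(G) is the direct product D_4 × D_3, order 48.

48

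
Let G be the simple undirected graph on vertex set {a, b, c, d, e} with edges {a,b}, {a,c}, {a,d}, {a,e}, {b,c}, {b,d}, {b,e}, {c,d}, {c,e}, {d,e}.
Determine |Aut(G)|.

Every vertex has degree 4, so G is the complete graph K_5. Any permutation of the 5 vertices preserves K_5, so Aut(K_5) = S_5 of order 5! = 120.

120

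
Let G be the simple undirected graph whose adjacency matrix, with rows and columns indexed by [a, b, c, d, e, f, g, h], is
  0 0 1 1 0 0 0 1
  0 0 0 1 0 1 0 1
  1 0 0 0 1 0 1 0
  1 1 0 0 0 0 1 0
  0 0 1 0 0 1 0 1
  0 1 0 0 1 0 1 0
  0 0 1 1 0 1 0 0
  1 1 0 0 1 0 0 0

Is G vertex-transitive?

G is 3-regular and bipartite on 2^3 = 8 vertices with girth 4; it is the hypercube graph Q_3. The symmetry group of the 3-cube is the hyperoctahedral group B_3 = Z_2 ≀ S_3, of order 2^3·3! = 48. This group acts transitively on the 8 vertices.

Yes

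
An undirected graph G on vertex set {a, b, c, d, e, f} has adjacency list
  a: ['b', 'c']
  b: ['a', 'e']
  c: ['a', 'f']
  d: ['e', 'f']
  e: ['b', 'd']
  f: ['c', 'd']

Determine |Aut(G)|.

G is 2-regular and connected on 6 vertices, i.e. the cycle C_6. C_6 has 6 rotations and 6 reflections, so Aut(C_6) ≅ D_6 of order 12.

12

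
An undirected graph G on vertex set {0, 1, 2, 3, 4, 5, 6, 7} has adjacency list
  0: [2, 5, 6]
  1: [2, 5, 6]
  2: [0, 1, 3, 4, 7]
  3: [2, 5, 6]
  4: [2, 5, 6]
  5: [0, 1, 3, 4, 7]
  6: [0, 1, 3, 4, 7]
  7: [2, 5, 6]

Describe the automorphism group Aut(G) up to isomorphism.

S_5 × S_3

The vertices split by degree into {2, 5, 6} (degree 5) and {0, 1, 3, 4, 7} (degree 3); every edge runs between the two parts, so G is the complete bipartite graph K_{3,5}. Automorphisms preserve the bipartition setwise (since the parts differ in size) and act as S_5 × S_3 within it; |Aut| = 720.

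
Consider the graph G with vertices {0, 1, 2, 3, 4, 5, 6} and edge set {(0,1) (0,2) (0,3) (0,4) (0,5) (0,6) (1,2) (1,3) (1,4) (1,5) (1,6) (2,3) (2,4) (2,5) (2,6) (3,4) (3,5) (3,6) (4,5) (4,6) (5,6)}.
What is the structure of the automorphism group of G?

the symmetric group on 7 letters

All 7 vertices are pairwise adjacent: G = K_7. Every bijection on the vertex set is an automorphism of K_7; hence Aut(K_7) ≅ S_7, order 5040.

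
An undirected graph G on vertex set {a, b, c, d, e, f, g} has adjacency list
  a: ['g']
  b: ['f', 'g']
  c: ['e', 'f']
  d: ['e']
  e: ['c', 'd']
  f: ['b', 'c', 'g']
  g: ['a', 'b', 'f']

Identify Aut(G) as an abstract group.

Degrees alone do not determine every vertex (e.g. a and d both have degree 1), but their neighbour-degree multisets differ: N(a) has degrees [3] while N(d) has degrees [2]. Repeating this refinement separates all vertices, so the only automorphism is the identity.

1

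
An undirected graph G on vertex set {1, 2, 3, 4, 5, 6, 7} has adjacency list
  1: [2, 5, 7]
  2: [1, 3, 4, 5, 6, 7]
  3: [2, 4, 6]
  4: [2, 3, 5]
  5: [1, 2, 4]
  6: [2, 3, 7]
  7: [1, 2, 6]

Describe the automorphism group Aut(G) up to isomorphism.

Vertex 2 is the unique vertex of degree 6; the remaining 6 vertices each have degree 3 and induce a cycle, so G is the wheel on 7 vertices with hub 2. With the hub fixed, the remaining symmetry is that of the rim cycle C_6, giving the dihedral group D_6.

D_6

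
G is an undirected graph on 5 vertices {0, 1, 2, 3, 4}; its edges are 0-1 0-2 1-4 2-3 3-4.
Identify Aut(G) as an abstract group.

the dihedral group of order 10

Every vertex has degree 2 and the graph is connected, so G is the 5-cycle C_5. C_5 has 5 rotations and 5 reflections, so Aut(C_5) ≅ D_5 of order 10.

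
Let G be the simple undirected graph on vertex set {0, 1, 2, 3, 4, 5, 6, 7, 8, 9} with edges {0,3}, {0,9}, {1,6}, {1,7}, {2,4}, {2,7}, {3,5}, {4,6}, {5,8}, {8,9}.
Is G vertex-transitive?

G has two connected components, {1, 2, 4, 6, 7} and {0, 3, 5, 8, 9}; each is 2-regular, so G = C_5 ⊔ C_5. With two isomorphic components, Aut(G) = Aut(C_5) ≀ S_2 = (D_5 × D_5) ⋊ Z_2: permute each cycle by D_5, then optionally swap the two cycles. Order 2·(2·5)² = 200. Under this action every vertex can be carried to every other, so G is vertex-transitive.

Yes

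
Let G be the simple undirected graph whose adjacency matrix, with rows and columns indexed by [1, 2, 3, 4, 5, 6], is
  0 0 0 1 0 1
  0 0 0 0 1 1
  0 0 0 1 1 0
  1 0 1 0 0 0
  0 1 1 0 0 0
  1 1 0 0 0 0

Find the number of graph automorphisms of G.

12

Every vertex has degree 2 and the graph is connected, so G is the 6-cycle C_6. The automorphisms of the 6-cycle are exactly the symmetries of a regular 6-gon: the dihedral group D_6, |D_6| = 12.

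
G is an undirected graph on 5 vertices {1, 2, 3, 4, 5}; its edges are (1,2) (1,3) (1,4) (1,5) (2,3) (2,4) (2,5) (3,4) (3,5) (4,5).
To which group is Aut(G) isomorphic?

All 5 vertices are pairwise adjacent: G = K_5. Any permutation of the 5 vertices preserves K_5, so Aut(K_5) = S_5 of order 5! = 120.

S_5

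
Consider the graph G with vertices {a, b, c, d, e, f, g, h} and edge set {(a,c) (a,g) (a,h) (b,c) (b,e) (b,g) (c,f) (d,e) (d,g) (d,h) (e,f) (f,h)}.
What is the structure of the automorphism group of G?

Z_2^3 ⋊ S_3

G is 3-regular and bipartite on 2^3 = 8 vertices with girth 4; it is the hypercube graph Q_3. The symmetry group of the 3-cube is the hyperoctahedral group B_3 = Z_2 ≀ S_3, of order 2^3·3! = 48.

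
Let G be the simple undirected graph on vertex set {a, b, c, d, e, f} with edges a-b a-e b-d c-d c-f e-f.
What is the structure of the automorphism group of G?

the dihedral group of order 12

G is 2-regular and connected on 6 vertices, i.e. the cycle C_6. The automorphisms of the 6-cycle are exactly the symmetries of a regular 6-gon: the dihedral group D_6, |D_6| = 12.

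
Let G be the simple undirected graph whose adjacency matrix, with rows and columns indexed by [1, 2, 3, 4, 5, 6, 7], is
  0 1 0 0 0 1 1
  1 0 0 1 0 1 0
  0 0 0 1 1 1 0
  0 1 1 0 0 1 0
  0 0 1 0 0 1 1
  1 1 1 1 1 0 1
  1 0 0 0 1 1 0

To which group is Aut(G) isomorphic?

Vertex 6 is the unique vertex of degree 6; the remaining 6 vertices each have degree 3 and induce a cycle, so G is the wheel on 7 vertices with hub 6. Every automorphism fixes the hub and acts on the rim 6-cycle, so Aut(G) ≅ Aut(C_6) = D_6 of order 12.

D_6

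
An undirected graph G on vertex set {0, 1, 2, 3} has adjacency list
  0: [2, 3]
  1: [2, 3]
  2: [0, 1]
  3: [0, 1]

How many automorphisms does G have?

G is 2-regular and bipartite on 2^2 = 4 vertices with girth 4; it is the hypercube graph Q_2. Aut(Q_2) consists of the signed permutations of the 2 coordinate axes: 2! permutations times 2^2 sign flips, so |Aut| = 2^2·2! = 8.

8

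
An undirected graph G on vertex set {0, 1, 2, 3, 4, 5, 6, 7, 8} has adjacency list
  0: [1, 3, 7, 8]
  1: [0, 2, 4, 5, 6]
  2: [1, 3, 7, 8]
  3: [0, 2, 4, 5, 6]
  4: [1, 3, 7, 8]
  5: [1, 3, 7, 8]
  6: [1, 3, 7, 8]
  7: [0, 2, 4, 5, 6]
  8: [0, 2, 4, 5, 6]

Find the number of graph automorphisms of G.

The vertices split by degree into {1, 3, 7, 8} (degree 5) and {0, 2, 4, 5, 6} (degree 4); every edge runs between the two parts, so G is the complete bipartite graph K_{4,5}. The parts have unequal sizes, so no automorphism swaps them; each part is permuted independently, giving S_5 × S_4 of order 5!·4! = 2880.

2880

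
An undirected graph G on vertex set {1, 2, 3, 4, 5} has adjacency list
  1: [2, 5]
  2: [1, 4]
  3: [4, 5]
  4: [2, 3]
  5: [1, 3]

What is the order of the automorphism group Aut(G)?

G is 2-regular and connected on 5 vertices, i.e. the cycle C_5. The automorphisms of the 5-cycle are exactly the symmetries of a regular 5-gon: the dihedral group D_5, |D_5| = 10.

10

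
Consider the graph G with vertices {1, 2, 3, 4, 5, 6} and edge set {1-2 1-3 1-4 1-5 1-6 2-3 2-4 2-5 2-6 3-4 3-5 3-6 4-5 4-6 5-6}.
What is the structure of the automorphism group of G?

All 6 vertices are pairwise adjacent: G = K_6. Every bijection on the vertex set is an automorphism of K_6; hence Aut(K_6) ≅ S_6, order 720.

the symmetric group on 6 letters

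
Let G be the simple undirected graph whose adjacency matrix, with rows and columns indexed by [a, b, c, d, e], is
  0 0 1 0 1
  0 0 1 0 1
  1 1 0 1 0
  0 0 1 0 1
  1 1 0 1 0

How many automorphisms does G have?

The vertices split by degree into {c, e} (degree 3) and {a, b, d} (degree 2); every edge runs between the two parts, so G is the complete bipartite graph K_{2,3}. The parts have unequal sizes, so no automorphism swaps them; each part is permuted independently, giving S_2 × S_3 of order 2!·3! = 12.

12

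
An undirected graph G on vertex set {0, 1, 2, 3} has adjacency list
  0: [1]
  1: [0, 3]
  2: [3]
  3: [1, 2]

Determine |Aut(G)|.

The degree sequence is [1, 2, 1, 2]; the two degree-1 vertices 0 and 2 are the ends of a path, so G = P_4. A path has exactly one nontrivial symmetry — reversal — giving Aut(G) of order 2.

2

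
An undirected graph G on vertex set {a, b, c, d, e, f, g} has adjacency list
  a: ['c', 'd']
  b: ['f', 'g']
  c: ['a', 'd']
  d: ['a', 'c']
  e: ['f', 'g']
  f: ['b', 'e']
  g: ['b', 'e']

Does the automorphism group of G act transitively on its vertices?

G has two connected components, {b, e, f, g} and {a, c, d}; each is 2-regular, so G = C_4 ⊔ C_3. The orbit of a under Aut(G) is {a, c, d}, which does not contain b, so G is not vertex-transitive.

No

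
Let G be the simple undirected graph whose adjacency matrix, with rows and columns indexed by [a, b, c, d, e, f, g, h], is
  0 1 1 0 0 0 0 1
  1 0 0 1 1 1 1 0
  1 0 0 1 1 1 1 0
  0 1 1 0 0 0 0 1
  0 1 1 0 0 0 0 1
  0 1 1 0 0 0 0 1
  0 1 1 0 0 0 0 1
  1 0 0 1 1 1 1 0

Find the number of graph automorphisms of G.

720

The vertices split by degree into {b, c, h} (degree 5) and {a, d, e, f, g} (degree 3); every edge runs between the two parts, so G is the complete bipartite graph K_{3,5}. Automorphisms preserve the bipartition setwise (since the parts differ in size) and act as S_3 × S_5 within it; |Aut| = 720.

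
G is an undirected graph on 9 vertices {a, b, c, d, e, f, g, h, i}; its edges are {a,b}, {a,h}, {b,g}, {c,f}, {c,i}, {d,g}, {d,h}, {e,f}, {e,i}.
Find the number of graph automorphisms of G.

G has two connected components, {a, b, d, g, h} and {c, e, f, i}; each is 2-regular, so G = C_5 ⊔ C_4. The components are non-isomorphic (different sizes), so Aut(G) = Aut(C_5) × Aut(C_4) = D_5 × D_4 of order 10·8 = 80.

80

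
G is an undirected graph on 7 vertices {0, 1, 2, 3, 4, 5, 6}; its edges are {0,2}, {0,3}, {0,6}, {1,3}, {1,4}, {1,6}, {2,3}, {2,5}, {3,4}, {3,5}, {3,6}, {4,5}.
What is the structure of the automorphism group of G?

Vertex 3 is the unique vertex of degree 6; the remaining 6 vertices each have degree 3 and induce a cycle, so G is the wheel on 7 vertices with hub 3. Every automorphism fixes the hub and acts on the rim 6-cycle, so Aut(G) ≅ Aut(C_6) = D_6 of order 12.

D_6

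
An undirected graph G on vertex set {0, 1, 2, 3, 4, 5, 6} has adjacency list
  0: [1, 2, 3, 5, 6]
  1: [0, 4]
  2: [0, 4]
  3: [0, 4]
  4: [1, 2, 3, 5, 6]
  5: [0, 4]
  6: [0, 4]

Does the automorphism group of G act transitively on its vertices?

Automorphisms preserve degree, but G has vertices of degree 2 and vertices of degree 5; no automorphism maps one to the other, so G is not vertex-transitive.

No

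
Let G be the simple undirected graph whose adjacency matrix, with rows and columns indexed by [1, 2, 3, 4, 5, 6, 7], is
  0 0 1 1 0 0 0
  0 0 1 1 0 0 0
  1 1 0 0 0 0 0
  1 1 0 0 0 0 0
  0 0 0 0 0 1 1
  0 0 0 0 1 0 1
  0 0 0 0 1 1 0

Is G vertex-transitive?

G has two connected components, {1, 2, 3, 4} and {5, 6, 7}; each is 2-regular, so G = C_4 ⊔ C_3. The orbit of 1 under Aut(G) is {1, 2, 3, 4}, which does not contain 5, so G is not vertex-transitive.

No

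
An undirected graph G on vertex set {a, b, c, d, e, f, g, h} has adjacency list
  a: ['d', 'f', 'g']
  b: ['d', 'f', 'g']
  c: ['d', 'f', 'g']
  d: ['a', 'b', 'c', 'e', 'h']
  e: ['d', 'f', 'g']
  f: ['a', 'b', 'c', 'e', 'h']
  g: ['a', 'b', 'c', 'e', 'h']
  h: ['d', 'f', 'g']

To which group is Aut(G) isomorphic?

S_5 × S_3

The vertices split by degree into {d, f, g} (degree 5) and {a, b, c, e, h} (degree 3); every edge runs between the two parts, so G is the complete bipartite graph K_{3,5}. The parts have unequal sizes, so no automorphism swaps them; each part is permuted independently, giving S_5 × S_3 of order 5!·3! = 720.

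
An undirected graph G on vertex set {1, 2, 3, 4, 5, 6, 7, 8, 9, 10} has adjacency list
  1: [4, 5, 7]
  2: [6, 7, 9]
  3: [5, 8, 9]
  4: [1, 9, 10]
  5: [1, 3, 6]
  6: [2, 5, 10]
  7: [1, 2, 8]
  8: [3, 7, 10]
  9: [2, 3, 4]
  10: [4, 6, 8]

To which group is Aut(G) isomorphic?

S_5

G is 3-regular on 10 vertices with no triangles and no 4-cycles (girth 5): this is the Petersen graph. It is a classical fact that the Petersen graph has automorphism group S_5 (order 120), arising from its description as the Kneser graph K(5,2).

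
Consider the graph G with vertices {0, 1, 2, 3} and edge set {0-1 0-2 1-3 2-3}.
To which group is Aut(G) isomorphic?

G is 2-regular and bipartite on 2^2 = 4 vertices with girth 4; it is the hypercube graph Q_2. The symmetry group of the 2-cube is the hyperoctahedral group B_2 = Z_2 ≀ S_2, of order 2^2·2! = 8.

Z_2^2 ⋊ S_2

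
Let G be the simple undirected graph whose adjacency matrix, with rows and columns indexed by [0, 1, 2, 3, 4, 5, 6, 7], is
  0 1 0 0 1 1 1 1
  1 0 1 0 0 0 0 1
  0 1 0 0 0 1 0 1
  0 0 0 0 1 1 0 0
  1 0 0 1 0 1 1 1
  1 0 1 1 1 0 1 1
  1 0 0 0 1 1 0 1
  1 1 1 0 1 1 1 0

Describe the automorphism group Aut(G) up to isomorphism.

{e}

Degrees alone do not determine every vertex (e.g. 0 and 4 both have degree 5), but their neighbour-degree multisets differ: N(0) has degrees [3, 4, 5, 6, 6] while N(4) has degrees [2, 4, 5, 6, 6]. Repeating this refinement separates all vertices, so the only automorphism is the identity.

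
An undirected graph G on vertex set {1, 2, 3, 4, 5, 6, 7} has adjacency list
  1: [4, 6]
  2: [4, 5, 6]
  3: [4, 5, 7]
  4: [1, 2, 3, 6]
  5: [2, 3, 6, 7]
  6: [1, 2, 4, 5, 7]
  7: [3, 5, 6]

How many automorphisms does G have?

Degrees alone do not determine every vertex (e.g. 2 and 3 both have degree 3), but their neighbour-degree multisets differ: N(2) has degrees [4, 4, 5] while N(3) has degrees [3, 4, 4]. Repeating this refinement separates all vertices, so the only automorphism is the identity.

1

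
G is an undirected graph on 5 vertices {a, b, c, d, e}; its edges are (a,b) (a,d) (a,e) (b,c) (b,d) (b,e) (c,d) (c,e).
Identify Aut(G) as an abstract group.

Vertex b is the unique vertex of degree 4; the remaining 4 vertices each have degree 3 and induce a cycle, so G is the wheel on 5 vertices with hub b. With the hub fixed, the remaining symmetry is that of the rim cycle C_4, giving the dihedral group D_4.

the dihedral group of order 8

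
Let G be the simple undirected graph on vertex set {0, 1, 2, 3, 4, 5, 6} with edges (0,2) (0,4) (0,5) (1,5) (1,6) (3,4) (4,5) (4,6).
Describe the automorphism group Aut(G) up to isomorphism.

Degrees alone do not determine every vertex (e.g. 0 and 5 both have degree 3), but their neighbour-degree multisets differ: N(0) has degrees [1, 3, 4] while N(5) has degrees [2, 3, 4]. Repeating this refinement separates all vertices, so the only automorphism is the identity.

the trivial group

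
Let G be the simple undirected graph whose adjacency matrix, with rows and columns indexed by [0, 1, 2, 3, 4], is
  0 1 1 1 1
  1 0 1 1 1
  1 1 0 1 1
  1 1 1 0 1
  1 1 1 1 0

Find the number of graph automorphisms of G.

120

Every vertex has degree 4, so G is the complete graph K_5. Any permutation of the 5 vertices preserves K_5, so Aut(K_5) = S_5 of order 5! = 120.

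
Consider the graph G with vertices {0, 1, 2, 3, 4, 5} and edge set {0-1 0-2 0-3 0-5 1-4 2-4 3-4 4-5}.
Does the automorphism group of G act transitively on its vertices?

Automorphisms preserve degree, but G has vertices of degree 2 and vertices of degree 4; no automorphism maps one to the other, so G is not vertex-transitive.

No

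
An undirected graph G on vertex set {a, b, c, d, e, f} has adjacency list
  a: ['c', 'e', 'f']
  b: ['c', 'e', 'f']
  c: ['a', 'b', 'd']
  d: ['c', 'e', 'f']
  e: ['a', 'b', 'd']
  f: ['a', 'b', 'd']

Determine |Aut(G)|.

72

G is 3-regular and bipartite with parts {c, e, f} and {a, b, d} (each part is independent and every cross-pair is an edge), so G = K_{3,3}. Aut(K_{3,3}) is the wreath product S_3 ≀ Z_2: permute within each part, then optionally swap the parts; |Aut| = 2·(3!)² = 72.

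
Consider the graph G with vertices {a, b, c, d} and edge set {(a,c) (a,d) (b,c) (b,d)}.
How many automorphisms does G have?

G is 2-regular and bipartite on 2^2 = 4 vertices with girth 4; it is the hypercube graph Q_2. Aut(Q_2) consists of the signed permutations of the 2 coordinate axes: 2! permutations times 2^2 sign flips, so |Aut| = 2^2·2! = 8.

8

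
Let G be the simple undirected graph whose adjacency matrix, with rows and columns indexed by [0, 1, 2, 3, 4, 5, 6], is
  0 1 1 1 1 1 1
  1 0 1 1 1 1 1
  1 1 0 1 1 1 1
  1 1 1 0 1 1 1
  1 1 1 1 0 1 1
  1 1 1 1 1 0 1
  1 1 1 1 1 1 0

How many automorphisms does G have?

5040

Every vertex has degree 6, so G is the complete graph K_7. Every bijection on the vertex set is an automorphism of K_7; hence Aut(K_7) ≅ S_7, order 5040.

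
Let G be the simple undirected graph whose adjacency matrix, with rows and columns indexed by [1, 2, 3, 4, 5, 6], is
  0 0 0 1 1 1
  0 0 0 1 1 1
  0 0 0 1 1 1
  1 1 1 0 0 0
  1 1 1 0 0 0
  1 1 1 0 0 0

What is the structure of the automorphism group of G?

(S_3 × S_3) ⋊ Z_2

G is 3-regular and bipartite with parts {4, 5, 6} and {1, 2, 3} (each part is independent and every cross-pair is an edge), so G = K_{3,3}. Aut(K_{3,3}) is the wreath product S_3 ≀ Z_2: permute within each part, then optionally swap the parts; |Aut| = 2·(3!)² = 72.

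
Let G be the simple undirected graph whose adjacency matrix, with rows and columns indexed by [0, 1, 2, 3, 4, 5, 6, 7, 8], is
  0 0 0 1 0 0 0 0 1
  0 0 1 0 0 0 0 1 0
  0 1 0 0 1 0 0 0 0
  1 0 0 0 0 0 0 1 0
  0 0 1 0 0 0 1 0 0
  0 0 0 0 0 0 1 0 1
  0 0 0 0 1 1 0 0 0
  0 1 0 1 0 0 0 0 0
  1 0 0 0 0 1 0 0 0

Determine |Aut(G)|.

Every vertex has degree 2 and the graph is connected, so G is the 9-cycle C_9. C_9 has 9 rotations and 9 reflections, so Aut(C_9) ≅ D_9 of order 18.

18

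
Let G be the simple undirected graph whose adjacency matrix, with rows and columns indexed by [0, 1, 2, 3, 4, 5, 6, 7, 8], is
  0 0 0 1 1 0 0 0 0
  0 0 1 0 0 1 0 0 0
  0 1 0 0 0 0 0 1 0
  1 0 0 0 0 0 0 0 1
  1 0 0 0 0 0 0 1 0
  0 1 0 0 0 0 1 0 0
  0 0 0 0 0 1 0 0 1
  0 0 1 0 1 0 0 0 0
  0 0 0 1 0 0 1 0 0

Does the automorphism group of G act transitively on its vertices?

Yes

Every vertex has degree 2 and the graph is connected, so G is the 9-cycle C_9. The automorphisms of the 9-cycle are exactly the symmetries of a regular 9-gon: the dihedral group D_9, |D_9| = 18. Under this action every vertex can be carried to every other, so G is vertex-transitive.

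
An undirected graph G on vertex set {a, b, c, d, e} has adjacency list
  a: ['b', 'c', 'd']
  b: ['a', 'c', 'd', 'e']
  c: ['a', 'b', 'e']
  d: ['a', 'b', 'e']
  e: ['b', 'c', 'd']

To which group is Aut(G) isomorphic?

Vertex b is the unique vertex of degree 4; the remaining 4 vertices each have degree 3 and induce a cycle, so G is the wheel on 5 vertices with hub b. Every automorphism fixes the hub and acts on the rim 4-cycle, so Aut(G) ≅ Aut(C_4) = D_4 of order 8.

the dihedral group of order 8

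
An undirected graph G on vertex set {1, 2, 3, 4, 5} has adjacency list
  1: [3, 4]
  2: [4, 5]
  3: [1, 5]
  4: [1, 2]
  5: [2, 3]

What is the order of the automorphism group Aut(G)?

Every vertex has degree 2 and the graph is connected, so G is the 5-cycle C_5. C_5 has 5 rotations and 5 reflections, so Aut(C_5) ≅ D_5 of order 10.

10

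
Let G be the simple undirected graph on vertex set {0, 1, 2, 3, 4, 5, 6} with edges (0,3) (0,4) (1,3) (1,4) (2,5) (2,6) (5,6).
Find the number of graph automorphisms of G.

48

G has two connected components, {0, 1, 3, 4} and {2, 5, 6}; each is 2-regular, so G = C_4 ⊔ C_3. The components are non-isomorphic (different sizes), so Aut(G) = Aut(C_3) × Aut(C_4) = D_3 × D_4 of order 6·8 = 48.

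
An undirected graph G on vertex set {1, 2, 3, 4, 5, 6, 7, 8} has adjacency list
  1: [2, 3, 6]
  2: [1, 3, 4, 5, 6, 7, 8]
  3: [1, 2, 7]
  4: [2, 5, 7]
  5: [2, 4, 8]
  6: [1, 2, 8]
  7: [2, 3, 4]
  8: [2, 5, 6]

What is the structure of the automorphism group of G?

D_7

Vertex 2 is the unique vertex of degree 7; the remaining 7 vertices each have degree 3 and induce a cycle, so G is the wheel on 8 vertices with hub 2. Every automorphism fixes the hub and acts on the rim 7-cycle, so Aut(G) ≅ Aut(C_7) = D_7 of order 14.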